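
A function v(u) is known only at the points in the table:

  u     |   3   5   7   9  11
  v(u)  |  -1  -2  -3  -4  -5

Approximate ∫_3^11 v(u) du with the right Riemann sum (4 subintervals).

-28

Δu = 2.
Sum = 2·[(-2) + (-3) + (-4) + (-5)] = -28.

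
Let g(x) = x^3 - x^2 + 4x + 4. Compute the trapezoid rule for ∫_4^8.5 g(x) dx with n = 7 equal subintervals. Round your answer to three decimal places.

1193.642

Δx = (8.5 − 4)/7 = 9/14.
g(4) = 68, g(65/14) = 277411/2744, g(37/7) = 49694/343, g(83/14) = 551389/2744, g(46/7) = 92912/343, g(101/14) = 977647/2744, g(55/7) = 157352/343, g(8.5) = 579.875.
T_7 = (Δx/2)·[g(x_0) + 2g(x_1) + ... + 2g(x_{6}) + g(x_7)].
Sum ≈ 1193.642.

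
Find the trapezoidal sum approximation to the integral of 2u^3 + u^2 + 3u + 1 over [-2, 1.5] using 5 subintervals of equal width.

-0.945

Δu = (1.5 − (-2))/5 = 0.7.
f(-2) = -17, f(-1.3) = -5.604, f(-0.6) = -0.872, f(0.1) = 1.312, f(0.8) = 5.064, f(1.5) = 14.5.
T_5 = (Δu/2)·[f(u_0) + 2f(u_1) + ... + 2f(u_{4}) + f(u_5)].
Sum = -0.945.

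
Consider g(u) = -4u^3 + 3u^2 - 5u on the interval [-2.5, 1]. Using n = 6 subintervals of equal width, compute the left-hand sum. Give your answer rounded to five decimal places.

Δu = (1 − (-2.5))/6 = 7/12.
Left endpoints: -2.5, -23/12, -4/3, -0.75, -1/6, 5/12.
g(-2.5) = 93.75, g(-23/12) = 5267/108, g(-4/3) = 580/27, g(-0.75) = 7.125, g(-1/6) = 101/108, g(5/12) = -50/27.
Sum = Δu · [g(-2.5) + g(-23/12) + g(-4/3) + ...].
Sum ≈ 99.28819.

99.28819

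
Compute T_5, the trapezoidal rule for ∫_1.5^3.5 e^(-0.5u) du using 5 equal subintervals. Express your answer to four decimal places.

0.5992

Δu = (3.5 − 1.5)/5 = 0.4.
f(1.5) ≈ 0.4724, f(1.9) ≈ 0.3867, f(2.3) ≈ 0.3166, f(2.7) ≈ 0.2592, f(3.1) ≈ 0.2122, f(3.5) ≈ 0.1738.
T_5 = (Δu/2)·[f(u_0) + 2f(u_1) + ... + 2f(u_{4}) + f(u_5)].
Sum ≈ 0.5992.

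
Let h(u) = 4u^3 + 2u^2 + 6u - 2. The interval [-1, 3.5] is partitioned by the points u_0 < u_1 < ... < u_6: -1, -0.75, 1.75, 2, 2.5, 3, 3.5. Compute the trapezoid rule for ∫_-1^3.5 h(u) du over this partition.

226.125

Subinterval widths: 0.25, 2.5, 0.25, 0.5, 0.5, 0.5.
h(-1) = -10, h(-0.75) = -7.0625, h(1.75) = 36.0625, h(2) = 50, h(2.5) = 88, h(3) = 142, h(3.5) = 215.
On each subinterval the trapezoid contributes (Δu_i/2)·[h(u_{i-1}) + h(u_i)].
Sum = 226.125.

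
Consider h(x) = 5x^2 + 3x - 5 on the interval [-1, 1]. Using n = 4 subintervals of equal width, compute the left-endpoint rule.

Δx = (1 − (-1))/4 = 0.5.
Left endpoints: -1, -0.5, 0, 0.5.
h(-1) = -3, h(-0.5) = -5.25, h(0) = -5, h(0.5) = -2.25.
Sum = Δx · [h(-1) + h(-0.5) + h(0) + h(0.5)].
Sum = -7.75.

-7.75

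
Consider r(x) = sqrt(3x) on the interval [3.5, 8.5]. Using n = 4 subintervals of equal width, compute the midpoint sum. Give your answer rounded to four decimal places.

21.0651

Δx = (8.5 − 3.5)/4 = 1.25.
Midpoints: 4.125, 5.375, 6.625, 7.875.
r(4.125) ≈ 3.5178, r(5.375) ≈ 4.0156, r(6.625) ≈ 4.4581, r(7.875) ≈ 4.8606.
Sum = Δx · [r(4.125) + r(5.375) + r(6.625) + r(7.875)].
Sum ≈ 21.0651.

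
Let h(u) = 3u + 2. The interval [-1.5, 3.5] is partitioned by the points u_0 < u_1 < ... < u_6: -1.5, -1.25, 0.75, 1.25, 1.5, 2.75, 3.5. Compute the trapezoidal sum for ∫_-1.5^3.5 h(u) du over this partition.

25

Subinterval widths: 0.25, 2, 0.5, 0.25, 1.25, 0.75.
h(-1.5) = -2.5, h(-1.25) = -1.75, h(0.75) = 4.25, h(1.25) = 5.75, h(1.5) = 6.5, h(2.75) = 10.25, h(3.5) = 12.5.
On each subinterval the trapezoid contributes (Δu_i/2)·[h(u_{i-1}) + h(u_i)].
Sum = 25.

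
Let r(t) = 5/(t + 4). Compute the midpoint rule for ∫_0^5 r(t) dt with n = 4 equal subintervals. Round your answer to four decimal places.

4.0386

Δt = (5 − 0)/4 = 1.25.
Midpoints: 0.625, 1.875, 3.125, 4.375.
r(0.625) = 40/37, r(1.875) = 40/47, r(3.125) = 40/57, r(4.375) = 40/67.
Sum = Δt · [r(0.625) + r(1.875) + r(3.125) + r(4.375)].
Sum ≈ 4.0386.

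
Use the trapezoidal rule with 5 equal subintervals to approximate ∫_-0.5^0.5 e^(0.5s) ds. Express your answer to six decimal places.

Δs = (0.5 − (-0.5))/5 = 0.2.
f(-0.5) ≈ 0.778801, f(-0.3) ≈ 0.860708, f(-0.1) ≈ 0.951229, f(0.1) ≈ 1.051271, f(0.3) ≈ 1.161834, f(0.5) ≈ 1.284025.
T_5 = (Δs/2)·[f(s_0) + 2f(s_1) + ... + 2f(s_{4}) + f(s_5)].
Sum ≈ 1.011291.

1.011291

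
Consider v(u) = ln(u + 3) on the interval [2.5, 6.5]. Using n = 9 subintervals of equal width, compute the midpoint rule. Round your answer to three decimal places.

8.012

Δu = (6.5 − 2.5)/9 = 4/9.
Midpoints: 49/18, 19/6, 65/18, 73/18, 4.5, 89/18, 97/18, 35/6, 113/18.
v(49/18) ≈ 1.744, v(19/6) ≈ 1.819, v(65/18) ≈ 1.889, v(73/18) ≈ 1.954, v(4.5) ≈ 2.015, v(89/18) ≈ 2.072, v(97/18) ≈ 2.127, v(35/6) ≈ 2.179, v(113/18) ≈ 2.228.
Sum = Δu · [v(49/18) + v(19/6) + v(65/18) + ...].
Sum ≈ 8.012.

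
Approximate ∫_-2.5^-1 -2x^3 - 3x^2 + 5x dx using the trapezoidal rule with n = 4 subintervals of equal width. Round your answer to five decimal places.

-8.45508

Δx = (-1 − (-2.5))/4 = 0.375.
f(-2.5) = 0, f(-2.125) = -4.98046875, f(-1.75) = -7.21875, f(-1.375) = -7.34765625, f(-1) = -6.
T_4 = (Δx/2)·[f(x_0) + 2f(x_1) + 2f(x_2) + 2f(x_3) + f(x_4)].
Sum ≈ -8.45508.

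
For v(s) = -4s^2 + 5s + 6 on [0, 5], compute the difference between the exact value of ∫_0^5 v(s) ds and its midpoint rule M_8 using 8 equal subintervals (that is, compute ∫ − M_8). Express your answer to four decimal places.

Exact integral: ∫_0^5 v(s) ds ≈ -74.166667.
M_8 = -73.515625.
Error ≈ -74.166667 − (-73.515625) ≈ -0.6510.

-0.6510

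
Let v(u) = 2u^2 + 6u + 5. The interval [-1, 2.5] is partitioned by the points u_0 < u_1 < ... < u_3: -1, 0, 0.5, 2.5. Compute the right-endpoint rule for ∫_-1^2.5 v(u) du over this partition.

74.25

Subinterval widths: 1, 0.5, 2.
Right endpoints: 0, 0.5, 2.5.
v(0) = 5, v(0.5) = 8.5, v(2.5) = 32.5.
Sum = Σ Δu_i · v(u_i).
Sum = 74.25.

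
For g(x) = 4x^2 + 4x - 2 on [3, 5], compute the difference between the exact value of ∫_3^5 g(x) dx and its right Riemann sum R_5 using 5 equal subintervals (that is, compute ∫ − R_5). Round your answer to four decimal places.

Exact integral: ∫_3^5 g(x) dx ≈ 158.666667.
R_5 = 173.28.
Error ≈ 158.666667 − 173.28 ≈ -14.6133.

-14.6133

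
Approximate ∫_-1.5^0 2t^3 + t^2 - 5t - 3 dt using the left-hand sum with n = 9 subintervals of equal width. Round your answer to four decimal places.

-0.0556

Δt = (0 − (-1.5))/9 = 1/6.
Left endpoints: -1.5, -4/3, -7/6, -1, -5/6, -2/3, -0.5, -1/3, -1/6.
f(-1.5) = 0, f(-4/3) = 19/27, f(-7/6) = 55/54, f(-1) = 1, f(-5/6) = 19/27, f(-2/3) = 5/27, f(-0.5) = -0.5, f(-1/3) = -35/27, f(-1/6) = -58/27.
Sum = Δt · [f(-1.5) + f(-4/3) + f(-7/6) + ...].
Sum ≈ -0.0556.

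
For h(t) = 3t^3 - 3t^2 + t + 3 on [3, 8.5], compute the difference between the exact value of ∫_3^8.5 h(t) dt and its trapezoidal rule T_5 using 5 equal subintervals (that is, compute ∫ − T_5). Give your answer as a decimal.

Exact integral: ∫_3^8.5 h(t) dt = 3315.296875.
T_5 = 3369.36875.
Error = 3315.296875 − 3369.36875 = -54.071875.

-54.071875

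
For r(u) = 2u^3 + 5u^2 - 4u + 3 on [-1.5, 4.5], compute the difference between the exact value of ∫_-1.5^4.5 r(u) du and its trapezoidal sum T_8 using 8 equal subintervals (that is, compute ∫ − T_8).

Exact integral: ∫_-1.5^4.5 r(u) du = 342.
T_8 = 349.875.
Error = 342 − 349.875 = -7.875.

-7.875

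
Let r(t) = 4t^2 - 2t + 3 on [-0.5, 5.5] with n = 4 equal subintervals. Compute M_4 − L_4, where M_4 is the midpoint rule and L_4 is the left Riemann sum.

67.5

M_4 = 205.5.
L_4 = 138.
M_4 − L_4 = 67.5.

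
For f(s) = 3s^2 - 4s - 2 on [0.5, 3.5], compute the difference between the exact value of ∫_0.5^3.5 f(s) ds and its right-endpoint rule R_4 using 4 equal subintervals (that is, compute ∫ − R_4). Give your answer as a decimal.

Exact integral: ∫_0.5^3.5 f(s) ds = 12.75.
R_4 = 22.59375.
Error = 12.75 − 22.59375 = -9.84375.

-9.84375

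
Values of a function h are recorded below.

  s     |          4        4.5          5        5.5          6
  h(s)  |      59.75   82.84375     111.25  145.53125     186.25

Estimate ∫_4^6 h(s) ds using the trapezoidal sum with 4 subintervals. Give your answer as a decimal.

Δs = 0.5.
T_4 = (0.5/2)·[59.75 + 2·82.84375 + 2·111.25 + 2·145.53125 + 186.25] = 231.3125.

231.3125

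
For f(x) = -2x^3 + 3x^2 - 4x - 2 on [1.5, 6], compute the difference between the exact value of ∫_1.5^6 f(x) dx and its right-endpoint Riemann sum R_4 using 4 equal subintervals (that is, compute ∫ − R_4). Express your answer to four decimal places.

210.8848

Exact integral: ∫_1.5^6 f(x) dx = -509.34375.
R_4 ≈ -720.228516.
Error ≈ -509.34375 − (-720.228516) ≈ 210.8848.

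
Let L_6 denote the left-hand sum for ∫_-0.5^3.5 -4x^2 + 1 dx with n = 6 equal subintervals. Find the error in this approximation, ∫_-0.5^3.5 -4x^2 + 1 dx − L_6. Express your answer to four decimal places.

-14.8148

Exact integral: ∫_-0.5^3.5 f(x) dx ≈ -53.333333.
L_6 ≈ -38.518519.
Error ≈ -53.333333 − (-38.518519) ≈ -14.8148.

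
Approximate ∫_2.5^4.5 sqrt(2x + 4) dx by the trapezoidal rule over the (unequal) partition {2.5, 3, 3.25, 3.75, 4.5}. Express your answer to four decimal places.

6.6226

Subinterval widths: 0.5, 0.25, 0.5, 0.75.
f(2.5) ≈ 3.0000, f(3) ≈ 3.1623, f(3.25) ≈ 3.2404, f(3.75) ≈ 3.3912, f(4.5) ≈ 3.6056.
On each subinterval the trapezoid contributes (Δx_i/2)·[f(x_{i-1}) + f(x_i)].
Sum ≈ 6.6226.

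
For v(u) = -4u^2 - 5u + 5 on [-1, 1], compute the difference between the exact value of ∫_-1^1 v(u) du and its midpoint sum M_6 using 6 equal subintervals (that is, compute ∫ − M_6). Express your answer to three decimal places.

Exact integral: ∫_-1^1 v(u) du ≈ 7.33333.
M_6 ≈ 7.40741.
Error ≈ 7.33333 − 7.40741 ≈ -0.074.

-0.074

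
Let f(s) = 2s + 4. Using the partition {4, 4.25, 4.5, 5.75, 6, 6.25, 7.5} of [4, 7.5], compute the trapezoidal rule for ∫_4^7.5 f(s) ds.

Subinterval widths: 0.25, 0.25, 1.25, 0.25, 0.25, 1.25.
f(4) = 12, f(4.25) = 12.5, f(4.5) = 13, f(5.75) = 15.5, f(6) = 16, f(6.25) = 16.5, f(7.5) = 19.
On each subinterval the trapezoid contributes (Δs_i/2)·[f(s_{i-1}) + f(s_i)].
Sum = 54.25.

54.25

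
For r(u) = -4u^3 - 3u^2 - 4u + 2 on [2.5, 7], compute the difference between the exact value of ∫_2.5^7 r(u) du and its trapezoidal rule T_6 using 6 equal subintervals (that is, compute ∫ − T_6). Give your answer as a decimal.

25.3125

Exact integral: ∫_2.5^7 r(u) du = -2765.8125.
T_6 = -2791.125.
Error = -2765.8125 − (-2791.125) = 25.3125.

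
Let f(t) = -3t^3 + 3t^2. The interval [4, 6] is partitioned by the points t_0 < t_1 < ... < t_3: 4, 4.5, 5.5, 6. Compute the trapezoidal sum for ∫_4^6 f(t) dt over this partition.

Subinterval widths: 0.5, 1, 0.5.
f(4) = -144, f(4.5) = -212.625, f(5.5) = -408.375, f(6) = -540.
On each subinterval the trapezoid contributes (Δt_i/2)·[f(t_{i-1}) + f(t_i)].
Sum = -636.75.

-636.75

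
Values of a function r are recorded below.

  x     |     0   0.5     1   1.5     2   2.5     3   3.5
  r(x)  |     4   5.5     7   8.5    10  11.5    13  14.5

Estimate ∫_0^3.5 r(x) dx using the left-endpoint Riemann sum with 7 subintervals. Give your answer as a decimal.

29.75

Δx = 0.5.
Sum = 0.5·[4 + 5.5 + 7 + 8.5 + 10 + 11.5 + 13] = 29.75.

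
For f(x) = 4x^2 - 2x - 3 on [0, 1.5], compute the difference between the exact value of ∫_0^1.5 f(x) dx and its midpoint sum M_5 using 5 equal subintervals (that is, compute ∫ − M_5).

Exact integral: ∫_0^1.5 f(x) dx = -2.25.
M_5 = -2.295.
Error = -2.25 − (-2.295) = 0.045.

0.045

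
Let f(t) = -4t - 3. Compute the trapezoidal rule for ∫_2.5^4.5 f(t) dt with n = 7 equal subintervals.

-34

Δt = (4.5 − 2.5)/7 = 2/7.
f(2.5) = -13, f(39/14) = -99/7, f(43/14) = -107/7, f(47/14) = -115/7, f(51/14) = -123/7, f(55/14) = -131/7, f(59/14) = -139/7, f(4.5) = -21.
T_7 = (Δt/2)·[f(t_0) + 2f(t_1) + ... + 2f(t_{6}) + f(t_7)].
Sum = -34.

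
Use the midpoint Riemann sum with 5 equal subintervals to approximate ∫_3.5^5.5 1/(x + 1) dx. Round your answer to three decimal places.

0.368

Δx = (5.5 − 3.5)/5 = 0.4.
Midpoints: 3.7, 4.1, 4.5, 4.9, 5.3.
f(3.7) = 10/47, f(4.1) = 10/51, f(4.5) = 2/11, f(4.9) = 10/59, f(5.3) = 10/63.
Sum = Δx · [f(3.7) + f(4.1) + f(4.5) + f(4.9) + f(5.3)].
Sum ≈ 0.368.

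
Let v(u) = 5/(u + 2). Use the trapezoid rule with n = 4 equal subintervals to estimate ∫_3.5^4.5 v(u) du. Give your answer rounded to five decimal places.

0.83551

Δu = (4.5 − 3.5)/4 = 0.25.
v(3.5) = 10/11, v(3.75) = 20/23, v(4) = 5/6, v(4.25) = 0.8, v(4.5) = 10/13.
T_4 = (Δu/2)·[v(u_0) + 2v(u_1) + 2v(u_2) + 2v(u_3) + v(u_4)].
Sum ≈ 0.83551.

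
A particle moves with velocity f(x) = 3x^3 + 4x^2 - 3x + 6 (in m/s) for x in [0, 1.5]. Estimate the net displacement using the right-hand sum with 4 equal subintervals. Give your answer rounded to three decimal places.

Δx = (1.5 − 0)/4 = 0.375.
Right endpoints: 0.375, 0.75, 1.125, 1.5.
f(0.375) = 2865/512, f(0.75) = 7.265625, f(1.125) = 6123/512, f(1.5) = 20.625.
Sum = Δx · [f(0.375) + f(0.75) + f(1.125) + f(1.5)].
Sum ≈ 17.042.

17.042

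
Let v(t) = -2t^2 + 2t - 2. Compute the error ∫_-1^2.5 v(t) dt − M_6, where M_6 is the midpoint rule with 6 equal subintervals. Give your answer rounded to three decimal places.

-0.198

Exact integral: ∫_-1^2.5 v(t) dt ≈ -12.83333.
M_6 ≈ -12.63484.
Error ≈ -12.83333 − (-12.63484) ≈ -0.198.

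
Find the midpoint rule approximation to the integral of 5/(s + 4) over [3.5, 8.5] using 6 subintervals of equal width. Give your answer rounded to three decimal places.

Δs = (8.5 − 3.5)/6 = 5/6.
Midpoints: 47/12, 4.75, 67/12, 77/12, 7.25, 97/12.
f(47/12) = 12/19, f(4.75) = 4/7, f(67/12) = 12/23, f(77/12) = 0.48, f(7.25) = 4/9, f(97/12) = 12/29.
Sum = Δs · [f(47/12) + f(4.75) + f(67/12) + ...].
Sum ≈ 2.552.

2.552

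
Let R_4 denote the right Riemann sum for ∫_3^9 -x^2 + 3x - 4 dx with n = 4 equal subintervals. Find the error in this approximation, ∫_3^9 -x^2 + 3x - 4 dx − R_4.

42.75

Exact integral: ∫_3^9 f(x) dx = -150.
R_4 = -192.75.
Error = -150 − (-192.75) = 42.75.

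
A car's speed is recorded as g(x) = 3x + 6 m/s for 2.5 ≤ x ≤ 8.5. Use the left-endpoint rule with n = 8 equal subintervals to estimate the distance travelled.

128.25

Δx = (8.5 − 2.5)/8 = 0.75.
Left endpoints: 2.5, 3.25, 4, 4.75, 5.5, 6.25, 7, 7.75.
g(2.5) = 13.5, g(3.25) = 15.75, g(4) = 18, g(4.75) = 20.25, g(5.5) = 22.5, g(6.25) = 24.75, g(7) = 27, g(7.75) = 29.25.
Sum = Δx · [g(2.5) + g(3.25) + g(4) + ...].
Sum = 128.25.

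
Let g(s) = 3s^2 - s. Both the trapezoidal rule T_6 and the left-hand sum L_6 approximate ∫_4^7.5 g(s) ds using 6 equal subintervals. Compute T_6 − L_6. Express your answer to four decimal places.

34.1979

T_6 ≈ 338.345486.
L_6 ≈ 304.147569.
T_6 − L_6 ≈ 34.1979.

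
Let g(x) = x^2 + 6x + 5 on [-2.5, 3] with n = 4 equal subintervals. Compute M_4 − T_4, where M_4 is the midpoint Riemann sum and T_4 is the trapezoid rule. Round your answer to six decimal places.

M_4 ≈ 49.09179688.
T_4 = 51.69140625.
M_4 − T_4 ≈ -2.599609.

-2.599609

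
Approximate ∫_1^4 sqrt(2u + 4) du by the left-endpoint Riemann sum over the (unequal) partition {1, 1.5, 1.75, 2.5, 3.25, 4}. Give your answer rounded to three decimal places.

8.620

Subinterval widths: 0.5, 0.25, 0.75, 0.75, 0.75.
Left endpoints: 1, 1.5, 1.75, 2.5, 3.25.
f(1) ≈ 2.449, f(1.5) ≈ 2.646, f(1.75) ≈ 2.739, f(2.5) ≈ 3.000, f(3.25) ≈ 3.240.
Sum = Σ Δu_i · f(u_i).
Sum ≈ 8.620.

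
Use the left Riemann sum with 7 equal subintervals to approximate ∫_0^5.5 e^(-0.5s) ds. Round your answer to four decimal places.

Δs = (5.5 − 0)/7 = 11/14.
Left endpoints: 0, 11/14, 11/7, 33/14, 22/7, 55/14, 33/7.
f(0) ≈ 1.0000, f(11/14) ≈ 0.6751, f(11/7) ≈ 0.4558, f(33/14) ≈ 0.3077, f(22/7) ≈ 0.2077, f(55/14) ≈ 0.1403, f(33/7) ≈ 0.0947.
Sum = Δs · [f(0) + f(11/14) + f(11/7) + ...].
Sum ≈ 2.2639.

2.2639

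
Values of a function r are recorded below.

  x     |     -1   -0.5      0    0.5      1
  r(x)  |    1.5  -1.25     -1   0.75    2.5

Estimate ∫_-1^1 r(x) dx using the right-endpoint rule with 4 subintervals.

0.5

Δx = 0.5.
Sum = 0.5·[(-1.25) + (-1) + 0.75 + 2.5] = 0.5.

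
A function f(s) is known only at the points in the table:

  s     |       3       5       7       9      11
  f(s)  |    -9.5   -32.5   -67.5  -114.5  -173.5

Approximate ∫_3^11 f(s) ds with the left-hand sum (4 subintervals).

-448

Δs = 2.
Sum = 2·[(-9.5) + (-32.5) + (-67.5) + (-114.5)] = -448.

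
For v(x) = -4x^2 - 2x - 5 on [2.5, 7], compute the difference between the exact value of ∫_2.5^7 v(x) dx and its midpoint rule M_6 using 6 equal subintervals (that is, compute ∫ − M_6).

-0.84375

Exact integral: ∫_2.5^7 v(x) dx = -501.75.
M_6 = -500.90625.
Error = -501.75 − (-500.90625) = -0.84375.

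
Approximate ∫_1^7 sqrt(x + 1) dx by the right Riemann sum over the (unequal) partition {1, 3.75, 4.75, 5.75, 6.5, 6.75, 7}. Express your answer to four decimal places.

14.4465

Subinterval widths: 2.75, 1, 1, 0.75, 0.25, 0.25.
Right endpoints: 3.75, 4.75, 5.75, 6.5, 6.75, 7.
f(3.75) ≈ 2.1794, f(4.75) ≈ 2.3979, f(5.75) ≈ 2.5981, f(6.5) ≈ 2.7386, f(6.75) ≈ 2.7839, f(7) ≈ 2.8284.
Sum = Σ Δx_i · f(x_i).
Sum ≈ 14.4465.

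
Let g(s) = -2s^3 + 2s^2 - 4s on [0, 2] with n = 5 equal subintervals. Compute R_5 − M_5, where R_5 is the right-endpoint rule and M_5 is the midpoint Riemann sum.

-3.52

R_5 = -14.08.
M_5 = -10.56.
R_5 − M_5 = -3.52.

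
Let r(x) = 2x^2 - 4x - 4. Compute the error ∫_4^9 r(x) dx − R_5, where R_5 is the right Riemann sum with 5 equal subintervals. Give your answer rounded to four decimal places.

-56.6667

Exact integral: ∫_4^9 r(x) dx ≈ 293.333333.
R_5 = 350.
Error ≈ 293.333333 − 350 ≈ -56.6667.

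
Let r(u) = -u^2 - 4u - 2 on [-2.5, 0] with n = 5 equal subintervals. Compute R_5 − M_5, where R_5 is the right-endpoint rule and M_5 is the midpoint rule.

-1.09375

R_5 = 1.25.
M_5 = 2.34375.
R_5 − M_5 = -1.09375.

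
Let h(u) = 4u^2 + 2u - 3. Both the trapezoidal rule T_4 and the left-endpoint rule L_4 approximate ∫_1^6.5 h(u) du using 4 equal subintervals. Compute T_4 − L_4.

121

T_4 = 396.515625.
L_4 = 275.515625.
T_4 − L_4 = 121.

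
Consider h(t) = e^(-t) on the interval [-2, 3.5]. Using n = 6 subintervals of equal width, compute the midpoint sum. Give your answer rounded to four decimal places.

7.1074

Δt = (3.5 − (-2))/6 = 11/12.
Midpoints: -37/24, -0.625, 7/24, 29/24, 2.125, 73/24.
h(-37/24) ≈ 4.6724, h(-0.625) ≈ 1.8682, h(7/24) ≈ 0.7470, h(29/24) ≈ 0.2987, h(2.125) ≈ 0.1194, h(73/24) ≈ 0.0478.
Sum = Δt · [h(-37/24) + h(-0.625) + h(7/24) + ...].
Sum ≈ 7.1074.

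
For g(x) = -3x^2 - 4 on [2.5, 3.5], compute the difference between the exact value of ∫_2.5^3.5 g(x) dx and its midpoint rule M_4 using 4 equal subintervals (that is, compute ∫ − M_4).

-0.015625

Exact integral: ∫_2.5^3.5 g(x) dx = -31.25.
M_4 = -31.234375.
Error = -31.25 − (-31.234375) = -0.015625.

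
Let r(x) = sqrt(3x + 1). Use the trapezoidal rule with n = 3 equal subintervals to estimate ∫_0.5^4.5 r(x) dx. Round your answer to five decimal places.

11.31252

Δx = (4.5 − 0.5)/3 = 4/3.
r(0.5) ≈ 1.58114, r(11/6) ≈ 2.54951, r(19/6) ≈ 3.24037, r(4.5) ≈ 3.80789.
T_3 = (Δx/2)·[r(x_0) + 2r(x_1) + 2r(x_2) + r(x_3)].
Sum ≈ 11.31252.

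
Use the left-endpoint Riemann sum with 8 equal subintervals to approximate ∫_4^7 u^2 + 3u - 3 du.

125.6953125

Δu = (7 − 4)/8 = 0.375.
Left endpoints: 4, 4.375, 4.75, 5.125, 5.5, 5.875, 6.25, 6.625.
f(4) = 25, f(4.375) = 29.265625, f(4.75) = 33.8125, f(5.125) = 38.640625, f(5.5) = 43.75, f(5.875) = 49.140625, f(6.25) = 54.8125, f(6.625) = 60.765625.
Sum = Δu · [f(4) + f(4.375) + f(4.75) + ...].
Sum = 125.6953125.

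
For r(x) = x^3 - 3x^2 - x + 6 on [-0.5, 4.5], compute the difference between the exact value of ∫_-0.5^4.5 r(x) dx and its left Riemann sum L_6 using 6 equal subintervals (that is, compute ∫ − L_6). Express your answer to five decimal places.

9.20139

Exact integral: ∫_-0.5^4.5 r(x) dx = 31.25.
L_6 ≈ 22.0486111.
Error ≈ 31.25 − 22.0486111 ≈ 9.20139.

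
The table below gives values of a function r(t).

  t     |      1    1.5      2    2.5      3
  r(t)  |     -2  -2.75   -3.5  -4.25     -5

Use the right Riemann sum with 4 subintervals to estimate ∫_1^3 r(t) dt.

Δt = 0.5.
Sum = 0.5·[(-2.75) + (-3.5) + (-4.25) + (-5)] = -7.75.

-7.75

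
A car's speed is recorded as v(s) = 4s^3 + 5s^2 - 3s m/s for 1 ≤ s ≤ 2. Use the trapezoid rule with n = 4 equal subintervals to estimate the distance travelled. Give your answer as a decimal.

Δs = (2 − 1)/4 = 0.25.
v(1) = 6, v(1.25) = 11.875, v(1.5) = 20.25, v(1.75) = 31.5, v(2) = 46.
T_4 = (Δs/2)·[v(s_0) + 2v(s_1) + 2v(s_2) + 2v(s_3) + v(s_4)].
Sum = 22.40625.

22.40625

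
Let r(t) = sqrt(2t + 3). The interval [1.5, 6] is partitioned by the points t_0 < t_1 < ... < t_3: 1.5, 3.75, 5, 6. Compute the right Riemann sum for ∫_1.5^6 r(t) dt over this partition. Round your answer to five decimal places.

15.67076

Subinterval widths: 2.25, 1.25, 1.
Right endpoints: 3.75, 5, 6.
r(3.75) ≈ 3.24037, r(5) ≈ 3.60555, r(6) ≈ 3.87298.
Sum = Σ Δt_i · r(t_i).
Sum ≈ 15.67076.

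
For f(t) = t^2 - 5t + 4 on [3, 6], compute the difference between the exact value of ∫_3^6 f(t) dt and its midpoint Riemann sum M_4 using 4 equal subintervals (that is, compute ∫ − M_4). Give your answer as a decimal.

0.140625

Exact integral: ∫_3^6 f(t) dt = 7.5.
M_4 = 7.359375.
Error = 7.5 − 7.359375 = 0.140625.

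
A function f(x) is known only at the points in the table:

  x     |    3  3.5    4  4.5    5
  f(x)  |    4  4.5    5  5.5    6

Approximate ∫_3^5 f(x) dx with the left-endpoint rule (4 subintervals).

9.5

Δx = 0.5.
Sum = 0.5·[4 + 4.5 + 5 + 5.5] = 9.5.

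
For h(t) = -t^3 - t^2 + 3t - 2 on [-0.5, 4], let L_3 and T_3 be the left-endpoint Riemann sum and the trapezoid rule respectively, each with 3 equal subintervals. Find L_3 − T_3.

L_3 = -31.5.
T_3 = -81.28125.
L_3 − T_3 = 49.78125.

49.78125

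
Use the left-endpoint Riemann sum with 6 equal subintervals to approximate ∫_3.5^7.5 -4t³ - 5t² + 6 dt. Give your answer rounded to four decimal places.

Δt = (7.5 − 3.5)/6 = 2/3.
Left endpoints: 3.5, 25/6, 29/6, 5.5, 37/6, 41/6.
f(3.5) = -226.75, f(25/6) = -39977/108, f(29/6) = -60745/108, f(5.5) = -810.75, f(37/6) = -121193/108, f(41/6) = -162409/108.
Sum = Δt · [f(3.5) + f(25/6) + f(29/6) + ...].
Sum ≈ -3064.0370.

-3064.0370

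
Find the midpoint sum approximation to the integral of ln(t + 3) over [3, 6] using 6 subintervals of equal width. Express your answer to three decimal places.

6.025

Δt = (6 − 3)/6 = 0.5.
Midpoints: 3.25, 3.75, 4.25, 4.75, 5.25, 5.75.
f(3.25) ≈ 1.833, f(3.75) ≈ 1.910, f(4.25) ≈ 1.981, f(4.75) ≈ 2.048, f(5.25) ≈ 2.110, f(5.75) ≈ 2.169.
Sum = Δt · [f(3.25) + f(3.75) + f(4.25) + ...].
Sum ≈ 6.025.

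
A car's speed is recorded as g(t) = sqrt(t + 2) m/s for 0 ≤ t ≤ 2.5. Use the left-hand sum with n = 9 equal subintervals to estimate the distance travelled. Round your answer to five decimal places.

4.37938

Δt = (2.5 − 0)/9 = 5/18.
Left endpoints: 0, 5/18, 5/9, 5/6, 10/9, 25/18, 5/3, 35/18, 20/9.
g(0) ≈ 1.41421, g(5/18) ≈ 1.50923, g(5/9) ≈ 1.59861, g(5/6) ≈ 1.68325, g(10/9) ≈ 1.76383, g(25/18) ≈ 1.84089, g(5/3) ≈ 1.91485, g(35/18) ≈ 1.98606, g(20/9) ≈ 2.05480.
Sum = Δt · [g(0) + g(5/18) + g(5/9) + ...].
Sum ≈ 4.37938.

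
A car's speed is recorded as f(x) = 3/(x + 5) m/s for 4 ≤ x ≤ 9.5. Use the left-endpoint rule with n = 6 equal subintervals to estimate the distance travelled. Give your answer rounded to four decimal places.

1.4903

Δx = (9.5 − 4)/6 = 11/12.
Left endpoints: 4, 59/12, 35/6, 6.75, 23/3, 103/12.
f(4) = 1/3, f(59/12) = 36/119, f(35/6) = 18/65, f(6.75) = 12/47, f(23/3) = 9/38, f(103/12) = 36/163.
Sum = Δx · [f(4) + f(59/12) + f(35/6) + ...].
Sum ≈ 1.4903.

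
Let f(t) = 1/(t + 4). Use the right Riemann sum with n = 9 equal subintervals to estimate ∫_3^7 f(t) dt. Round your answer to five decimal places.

Δt = (7 − 3)/9 = 4/9.
Right endpoints: 31/9, 35/9, 13/3, 43/9, 47/9, 17/3, 55/9, 59/9, 7.
f(31/9) = 9/67, f(35/9) = 9/71, f(13/3) = 0.12, f(43/9) = 9/79, f(47/9) = 9/83, f(17/3) = 3/29, f(55/9) = 9/91, f(59/9) = 9/95, f(7) = 1/11.
Sum = Δt · [f(31/9) + f(35/9) + f(13/3) + ...].
Sum ≈ 0.44064.

0.44064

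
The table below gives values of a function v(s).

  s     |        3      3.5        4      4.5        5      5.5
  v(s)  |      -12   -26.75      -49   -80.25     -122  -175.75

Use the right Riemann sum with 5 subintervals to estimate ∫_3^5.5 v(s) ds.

-226.875

Δs = 0.5.
Sum = 0.5·[(-26.75) + (-49) + (-80.25) + (-122) + (-175.75)] = -226.875.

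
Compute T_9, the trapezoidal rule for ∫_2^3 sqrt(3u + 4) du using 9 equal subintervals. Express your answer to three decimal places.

Δu = (3 − 2)/9 = 1/9.
f(2) ≈ 3.162, f(19/9) ≈ 3.215, f(20/9) ≈ 3.266, f(7/3) ≈ 3.317, f(22/9) ≈ 3.367, f(23/9) ≈ 3.416, f(8/3) ≈ 3.464, f(25/9) ≈ 3.512, f(26/9) ≈ 3.559, f(3) ≈ 3.606.
T_9 = (Δu/2)·[f(u_0) + 2f(u_1) + ... + 2f(u_{8}) + f(u_9)].
Sum ≈ 3.389.

3.389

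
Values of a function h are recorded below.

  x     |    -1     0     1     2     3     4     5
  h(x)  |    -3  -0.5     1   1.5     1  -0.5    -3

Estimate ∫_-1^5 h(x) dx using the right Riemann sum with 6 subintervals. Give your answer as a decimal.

-0.5

Δx = 1.
Sum = 1·[(-0.5) + 1 + 1.5 + 1 + (-0.5) + (-3)] = -0.5.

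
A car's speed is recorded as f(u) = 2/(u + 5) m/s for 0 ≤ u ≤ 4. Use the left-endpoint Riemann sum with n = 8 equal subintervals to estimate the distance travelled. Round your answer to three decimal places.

Δu = (4 − 0)/8 = 0.5.
Left endpoints: 0, 0.5, 1, 1.5, 2, 2.5, 3, 3.5.
f(0) = 0.4, f(0.5) = 4/11, f(1) = 1/3, f(1.5) = 4/13, f(2) = 2/7, f(2.5) = 4/15, f(3) = 0.25, f(3.5) = 4/17.
Sum = Δu · [f(0) + f(0.5) + f(1) + ...].
Sum ≈ 1.221.

1.221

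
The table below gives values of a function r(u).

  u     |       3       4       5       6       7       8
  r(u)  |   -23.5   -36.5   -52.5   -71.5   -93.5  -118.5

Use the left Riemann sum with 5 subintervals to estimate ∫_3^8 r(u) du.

-277.5

Δu = 1.
Sum = 1·[(-23.5) + (-36.5) + (-52.5) + (-71.5) + (-93.5)] = -277.5.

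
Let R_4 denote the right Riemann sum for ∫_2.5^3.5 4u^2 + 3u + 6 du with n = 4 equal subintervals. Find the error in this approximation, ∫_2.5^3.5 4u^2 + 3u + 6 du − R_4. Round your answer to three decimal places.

-3.417

Exact integral: ∫_2.5^3.5 f(u) du ≈ 51.33333.
R_4 = 54.75.
Error ≈ 51.33333 − 54.75 ≈ -3.417.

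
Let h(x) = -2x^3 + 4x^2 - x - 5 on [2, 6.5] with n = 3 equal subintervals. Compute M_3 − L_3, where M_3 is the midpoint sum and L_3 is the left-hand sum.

-234.140625

M_3 = -552.515625.
L_3 = -318.375.
M_3 − L_3 = -234.140625.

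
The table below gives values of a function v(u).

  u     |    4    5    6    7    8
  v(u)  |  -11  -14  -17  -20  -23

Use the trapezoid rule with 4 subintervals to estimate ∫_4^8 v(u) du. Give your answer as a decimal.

-68

Δu = 1.
T_4 = (1/2)·[(-11) + 2·(-14) + 2·(-17) + 2·(-20) + (-23)] = -68.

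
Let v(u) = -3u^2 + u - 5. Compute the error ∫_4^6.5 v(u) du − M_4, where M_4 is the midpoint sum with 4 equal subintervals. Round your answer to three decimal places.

-0.244

Exact integral: ∫_4^6.5 v(u) du = -210.
M_4 ≈ -209.75586.
Error ≈ -210 − (-209.75586) ≈ -0.244.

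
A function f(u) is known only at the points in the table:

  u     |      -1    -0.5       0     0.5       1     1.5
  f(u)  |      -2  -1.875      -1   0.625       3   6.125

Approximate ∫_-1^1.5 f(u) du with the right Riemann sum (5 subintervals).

Δu = 0.5.
Sum = 0.5·[(-1.875) + (-1) + 0.625 + 3 + 6.125] = 3.4375.

3.4375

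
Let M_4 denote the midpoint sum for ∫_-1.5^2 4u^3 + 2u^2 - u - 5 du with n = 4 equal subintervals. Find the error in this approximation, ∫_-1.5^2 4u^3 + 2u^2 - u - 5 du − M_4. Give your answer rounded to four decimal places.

Exact integral: ∫_-1.5^2 f(u) du ≈ 0.145833.
M_4 ≈ -0.970703.
Error ≈ 0.145833 − (-0.970703) ≈ 1.1165.

1.1165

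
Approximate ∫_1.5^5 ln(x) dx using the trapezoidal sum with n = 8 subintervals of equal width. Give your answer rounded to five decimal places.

Δx = (5 − 1.5)/8 = 0.4375.
f(1.5) ≈ 0.40547, f(1.9375) ≈ 0.66140, f(2.375) ≈ 0.86500, f(2.8125) ≈ 1.03407, f(3.25) ≈ 1.17865, f(3.6875) ≈ 1.30495, f(4.125) ≈ 1.41707, f(4.5625) ≈ 1.51787, f(5) ≈ 1.60944.
T_8 = (Δx/2)·[f(x_0) + 2f(x_1) + ... + 2f(x_{7}) + f(x_8)].
Sum ≈ 3.93158.

3.93158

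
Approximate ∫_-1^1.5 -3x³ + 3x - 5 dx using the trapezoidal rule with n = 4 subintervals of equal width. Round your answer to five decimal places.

-14.03809

Δx = (1.5 − (-1))/4 = 0.625.
f(-1) = -5, f(-0.375) = -3055/512, f(0.25) = -4.296875, f(0.875) = -2245/512, f(1.5) = -10.625.
T_4 = (Δx/2)·[f(x_0) + 2f(x_1) + 2f(x_2) + 2f(x_3) + f(x_4)].
Sum ≈ -14.03809.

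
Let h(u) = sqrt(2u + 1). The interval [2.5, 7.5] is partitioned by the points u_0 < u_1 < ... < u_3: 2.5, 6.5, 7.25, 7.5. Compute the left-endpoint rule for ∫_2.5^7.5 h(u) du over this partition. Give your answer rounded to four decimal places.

13.5885

Subinterval widths: 4, 0.75, 0.25.
Left endpoints: 2.5, 6.5, 7.25.
h(2.5) ≈ 2.4495, h(6.5) ≈ 3.7417, h(7.25) ≈ 3.9370.
Sum = Σ Δu_i · h(u_i).
Sum ≈ 13.5885.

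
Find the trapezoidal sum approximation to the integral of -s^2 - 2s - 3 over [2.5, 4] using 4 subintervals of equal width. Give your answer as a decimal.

-30.41015625

Δs = (4 − 2.5)/4 = 0.375.
f(2.5) = -14.25, f(2.875) = -17.015625, f(3.25) = -20.0625, f(3.625) = -23.390625, f(4) = -27.
T_4 = (Δs/2)·[f(s_0) + 2f(s_1) + 2f(s_2) + 2f(s_3) + f(s_4)].
Sum = -30.41015625.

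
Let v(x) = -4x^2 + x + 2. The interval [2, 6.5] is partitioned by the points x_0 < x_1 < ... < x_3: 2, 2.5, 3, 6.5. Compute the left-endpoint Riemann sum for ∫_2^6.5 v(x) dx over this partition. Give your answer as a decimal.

Subinterval widths: 0.5, 0.5, 3.5.
Left endpoints: 2, 2.5, 3.
v(2) = -12, v(2.5) = -20.5, v(3) = -31.
Sum = Σ Δx_i · v(x_i).
Sum = -124.75.

-124.75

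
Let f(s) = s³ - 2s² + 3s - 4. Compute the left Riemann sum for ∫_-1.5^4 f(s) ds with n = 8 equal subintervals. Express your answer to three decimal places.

-2.178

Δs = (4 − (-1.5))/8 = 0.6875.
Left endpoints: -1.5, -0.8125, -0.125, 0.5625, 1.25, 1.9375, 2.625, 3.3125.
f(-1.5) = -16.375, f(-0.8125) = -33973/4096, f(-0.125) = -2257/512, f(0.5625) = -11335/4096, f(1.25) = -1.421875, f(1.9375) = 6463/4096, f(2.625) = 4189/512, f(3.3125) = 83309/4096.
Sum = Δs · [f(-1.5) + f(-0.8125) + f(-0.125) + ...].
Sum ≈ -2.178.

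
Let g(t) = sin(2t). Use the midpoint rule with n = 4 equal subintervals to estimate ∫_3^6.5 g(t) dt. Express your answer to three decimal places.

0.030

Δt = (6.5 − 3)/4 = 0.875.
Midpoints: 3.4375, 4.3125, 5.1875, 6.0625.
g(3.4375) ≈ 0.558, g(4.3125) ≈ 0.717, g(5.1875) ≈ -0.814, g(6.0625) ≈ -0.427.
Sum = Δt · [g(3.4375) + g(4.3125) + g(5.1875) + g(6.0625)].
Sum ≈ 0.030.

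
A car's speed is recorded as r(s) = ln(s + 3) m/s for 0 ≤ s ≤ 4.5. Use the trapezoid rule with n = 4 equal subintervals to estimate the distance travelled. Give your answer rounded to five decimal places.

Δs = (4.5 − 0)/4 = 1.125.
r(0) ≈ 1.09861, r(1.125) ≈ 1.41707, r(2.25) ≈ 1.65823, r(3.375) ≈ 1.85238, r(4.5) ≈ 2.01490.
T_4 = (Δs/2)·[r(s_0) + 2r(s_1) + 2r(s_2) + 2r(s_3) + r(s_4)].
Sum ≈ 7.29499.

7.29499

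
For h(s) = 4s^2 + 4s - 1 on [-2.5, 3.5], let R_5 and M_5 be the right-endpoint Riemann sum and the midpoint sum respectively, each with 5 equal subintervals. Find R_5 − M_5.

37.44

R_5 = 118.56.
M_5 = 81.12.
R_5 − M_5 = 37.44.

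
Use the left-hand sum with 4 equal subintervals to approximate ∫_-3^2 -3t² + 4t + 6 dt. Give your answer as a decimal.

Δt = (2 − (-3))/4 = 1.25.
Left endpoints: -3, -1.75, -0.5, 0.75.
f(-3) = -33, f(-1.75) = -10.1875, f(-0.5) = 3.25, f(0.75) = 7.3125.
Sum = Δt · [f(-3) + f(-1.75) + f(-0.5) + f(0.75)].
Sum = -40.78125.

-40.78125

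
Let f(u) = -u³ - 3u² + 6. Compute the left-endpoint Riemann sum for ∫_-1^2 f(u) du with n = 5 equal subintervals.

Δu = (2 − (-1))/5 = 0.6.
Left endpoints: -1, -0.4, 0.2, 0.8, 1.4.
f(-1) = 4, f(-0.4) = 5.584, f(0.2) = 5.872, f(0.8) = 3.568, f(1.4) = -2.624.
Sum = Δu · [f(-1) + f(-0.4) + f(0.2) + f(0.8) + f(1.4)].
Sum = 9.84.

9.84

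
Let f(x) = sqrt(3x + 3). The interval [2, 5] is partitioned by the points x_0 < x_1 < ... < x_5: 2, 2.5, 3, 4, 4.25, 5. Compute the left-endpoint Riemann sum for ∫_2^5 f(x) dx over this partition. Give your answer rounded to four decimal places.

Subinterval widths: 0.5, 0.5, 1, 0.25, 0.75.
Left endpoints: 2, 2.5, 3, 4, 4.25.
f(2) ≈ 3.0000, f(2.5) ≈ 3.2404, f(3) ≈ 3.4641, f(4) ≈ 3.8730, f(4.25) ≈ 3.9686.
Sum = Σ Δx_i · f(x_i).
Sum ≈ 10.5290.

10.5290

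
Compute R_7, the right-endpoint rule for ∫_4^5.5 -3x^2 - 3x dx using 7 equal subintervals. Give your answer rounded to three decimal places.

-128.847

Δx = (5.5 − 4)/7 = 3/14.
Right endpoints: 59/14, 31/7, 65/14, 34/7, 71/14, 37/7, 5.5.
f(59/14) = -12921/196, f(31/7) = -3534/49, f(65/14) = -15405/196, f(34/7) = -4182/49, f(71/14) = -18105/196, f(37/7) = -4884/49, f(5.5) = -107.25.
Sum = Δx · [f(59/14) + f(31/7) + f(65/14) + ...].
Sum ≈ -128.847.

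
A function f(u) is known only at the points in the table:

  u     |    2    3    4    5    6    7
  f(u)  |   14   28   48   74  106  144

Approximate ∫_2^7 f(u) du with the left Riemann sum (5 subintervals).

Δu = 1.
Sum = 1·[14 + 28 + 48 + 74 + 106] = 270.

270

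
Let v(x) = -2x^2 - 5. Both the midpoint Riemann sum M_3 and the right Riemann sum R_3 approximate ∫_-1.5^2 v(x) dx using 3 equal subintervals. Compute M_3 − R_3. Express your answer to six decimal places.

4.423611

M_3 ≈ -24.28935185.
R_3 ≈ -28.71296296.
M_3 − R_3 ≈ 4.423611.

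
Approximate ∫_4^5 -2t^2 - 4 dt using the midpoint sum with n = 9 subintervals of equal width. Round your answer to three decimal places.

Δt = (5 − 4)/9 = 1/9.
Midpoints: 73/18, 25/6, 77/18, 79/18, 4.5, 83/18, 85/18, 29/6, 89/18.
f(73/18) = -5977/162, f(25/6) = -697/18, f(77/18) = -6577/162, f(79/18) = -6889/162, f(4.5) = -44.5, f(83/18) = -7537/162, f(85/18) = -7873/162, f(29/6) = -913/18, f(89/18) = -8569/162.
Sum = Δt · [f(73/18) + f(25/6) + f(77/18) + ...].
Sum ≈ -44.665.

-44.665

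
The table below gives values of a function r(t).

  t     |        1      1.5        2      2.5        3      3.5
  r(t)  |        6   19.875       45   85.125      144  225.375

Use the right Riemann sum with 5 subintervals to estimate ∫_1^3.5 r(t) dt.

Δt = 0.5.
Sum = 0.5·[19.875 + 45 + 85.125 + 144 + 225.375] = 259.6875.

259.6875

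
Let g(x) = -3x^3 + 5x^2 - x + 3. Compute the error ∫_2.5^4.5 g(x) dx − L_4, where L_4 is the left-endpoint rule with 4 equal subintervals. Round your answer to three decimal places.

Exact integral: ∫_2.5^4.5 g(x) dx ≈ -153.41667.
L_4 = -116.
Error ≈ -153.41667 − (-116) ≈ -37.417.

-37.417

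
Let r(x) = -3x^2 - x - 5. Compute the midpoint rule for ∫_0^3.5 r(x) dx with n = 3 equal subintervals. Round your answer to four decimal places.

Δx = (3.5 − 0)/3 = 7/6.
Midpoints: 7/12, 1.75, 35/12.
r(7/12) = -317/48, r(1.75) = -15.9375, r(35/12) = -33.4375.
Sum = Δx · [r(7/12) + r(1.75) + r(35/12)].
Sum ≈ -65.3090.

-65.3090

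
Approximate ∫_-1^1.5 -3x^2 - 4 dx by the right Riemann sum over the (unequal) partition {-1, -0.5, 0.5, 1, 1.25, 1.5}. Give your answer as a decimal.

-15.484375

Subinterval widths: 0.5, 1, 0.5, 0.25, 0.25.
Right endpoints: -0.5, 0.5, 1, 1.25, 1.5.
f(-0.5) = -4.75, f(0.5) = -4.75, f(1) = -7, f(1.25) = -8.6875, f(1.5) = -10.75.
Sum = Σ Δx_i · f(x_i).
Sum = -15.484375.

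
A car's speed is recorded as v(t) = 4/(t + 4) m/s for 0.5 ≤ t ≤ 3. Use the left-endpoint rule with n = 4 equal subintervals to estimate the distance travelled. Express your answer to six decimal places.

1.870300

Δt = (3 − 0.5)/4 = 0.625.
Left endpoints: 0.5, 1.125, 1.75, 2.375.
v(0.5) = 8/9, v(1.125) = 32/41, v(1.75) = 16/23, v(2.375) = 32/51.
Sum = Δt · [v(0.5) + v(1.125) + v(1.75) + v(2.375)].
Sum ≈ 1.870300.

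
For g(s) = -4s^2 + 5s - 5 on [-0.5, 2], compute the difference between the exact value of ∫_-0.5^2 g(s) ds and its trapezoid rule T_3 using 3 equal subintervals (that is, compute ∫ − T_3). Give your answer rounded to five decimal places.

Exact integral: ∫_-0.5^2 g(s) ds ≈ -13.9583333.
T_3 ≈ -15.1157407.
Error ≈ -13.9583333 − (-15.1157407) ≈ 1.15741.

1.15741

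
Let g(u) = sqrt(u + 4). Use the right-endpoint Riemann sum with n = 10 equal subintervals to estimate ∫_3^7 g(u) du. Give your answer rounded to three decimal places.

12.109

Δu = (7 − 3)/10 = 0.4.
Right endpoints: 3.4, 3.8, 4.2, 4.6, 5, 5.4, 5.8, 6.2, 6.6, 7.
g(3.4) ≈ 2.720, g(3.8) ≈ 2.793, g(4.2) ≈ 2.864, g(4.6) ≈ 2.933, g(5) ≈ 3.000, g(5.4) ≈ 3.066, g(5.8) ≈ 3.130, g(6.2) ≈ 3.194, g(6.6) ≈ 3.256, g(7) ≈ 3.317.
Sum = Δu · [g(3.4) + g(3.8) + g(4.2) + ...].
Sum ≈ 12.109.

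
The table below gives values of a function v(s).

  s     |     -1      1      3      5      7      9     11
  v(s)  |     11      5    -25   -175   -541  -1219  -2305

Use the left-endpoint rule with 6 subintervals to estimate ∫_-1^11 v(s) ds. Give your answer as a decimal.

Δs = 2.
Sum = 2·[11 + 5 + (-25) + (-175) + (-541) + (-1219)] = -3888.

-3888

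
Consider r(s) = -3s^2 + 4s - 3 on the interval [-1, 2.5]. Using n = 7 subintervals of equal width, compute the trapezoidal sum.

-17.0625

Δs = (2.5 − (-1))/7 = 0.5.
r(-1) = -10, r(-0.5) = -5.75, r(0) = -3, r(0.5) = -1.75, r(1) = -2, r(1.5) = -3.75, r(2) = -7, r(2.5) = -11.75.
T_7 = (Δs/2)·[r(s_0) + 2r(s_1) + ... + 2r(s_{6}) + r(s_7)].
Sum = -17.0625.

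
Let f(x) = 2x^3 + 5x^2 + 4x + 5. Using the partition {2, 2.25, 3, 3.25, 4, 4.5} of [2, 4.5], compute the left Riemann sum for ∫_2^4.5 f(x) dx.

Subinterval widths: 0.25, 0.75, 0.25, 0.75, 0.5.
Left endpoints: 2, 2.25, 3, 3.25, 4.
f(2) = 49, f(2.25) = 62.09375, f(3) = 116, f(3.25) = 139.46875, f(4) = 229.
Sum = Σ Δx_i · f(x_i).
Sum = 306.921875.

306.921875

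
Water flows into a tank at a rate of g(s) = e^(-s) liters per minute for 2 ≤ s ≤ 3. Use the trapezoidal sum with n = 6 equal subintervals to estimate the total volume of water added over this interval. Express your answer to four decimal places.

Δs = (3 − 2)/6 = 1/6.
g(2) ≈ 0.1353, g(13/6) ≈ 0.1146, g(7/3) ≈ 0.0970, g(2.5) ≈ 0.0821, g(8/3) ≈ 0.0695, g(17/6) ≈ 0.0588, g(3) ≈ 0.0498.
T_6 = (Δs/2)·[g(s_0) + 2g(s_1) + ... + 2g(s_{5}) + g(s_6)].
Sum ≈ 0.0857.

0.0857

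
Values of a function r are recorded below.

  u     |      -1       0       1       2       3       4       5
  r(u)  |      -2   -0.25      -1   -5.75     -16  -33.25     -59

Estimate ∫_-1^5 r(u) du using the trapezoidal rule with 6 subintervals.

-86.75

Δu = 1.
T_6 = (1/2)·[(-2) + 2·(-0.25) + 2·(-1) + 2·(-5.75) + 2·(-16) + 2·(-33.25) + (-59)] = -86.75.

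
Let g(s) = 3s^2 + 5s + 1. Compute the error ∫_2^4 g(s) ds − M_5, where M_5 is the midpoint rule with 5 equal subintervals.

Exact integral: ∫_2^4 g(s) ds = 88.
M_5 = 87.92.
Error = 88 − 87.92 = 0.08.

0.08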